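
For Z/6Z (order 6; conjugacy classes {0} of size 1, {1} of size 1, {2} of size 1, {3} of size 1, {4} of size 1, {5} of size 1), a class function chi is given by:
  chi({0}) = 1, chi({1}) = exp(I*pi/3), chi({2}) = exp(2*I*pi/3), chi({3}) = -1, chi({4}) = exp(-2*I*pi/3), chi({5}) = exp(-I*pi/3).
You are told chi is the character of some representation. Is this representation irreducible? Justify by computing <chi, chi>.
Irreducible: <chi, chi> = 1.

Reasoning: <chi, chi> = (1/|G|) sum_C |C| * |chi(C)|^2 = (1/6)[1*|1|^2 + 1*|exp(I*pi/3)|^2 + 1*|exp(2*I*pi/3)|^2 + 1*|-1|^2 + 1*|exp(-2*I*pi/3)|^2 + 1*|exp(-I*pi/3)|^2]
  = (1/6)[(1) + (1) + (1) + (1) + (1) + (1)] = 6/6 = 1.
(Exp terms are combined using exp(i*s)*conj(exp(i*t)) = exp(i*(s-t)), and sums of them are collapsed using the identity that for every m > 1 the m distinct m-th roots of unity sum to 0, e.g. 1 + exp(2*I*pi/3) + exp(-2*I*pi/3) = 0.)
A character is irreducible iff <chi, chi> = 1, so this representation is irreducible.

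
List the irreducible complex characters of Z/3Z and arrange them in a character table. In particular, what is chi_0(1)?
Character table of Z/3Z (irreps indexed chi_0,...,chi_2 with chi_k(m) = zeta_3^(k*m), zeta_3 = exp(2*pi*i/3)):
  irrep \ class  {0} (size 1)  {1} (size 1)    {2} (size 1)  
  chi_0          1             1               1             
  chi_1          1             exp(2*I*pi/3)   exp(-2*I*pi/3)
  chi_2          1             exp(-2*I*pi/3)  exp(2*I*pi/3) 

Spot check: chi_0(1) = zeta_3^(0*1) = zeta_3^0 = 1.

Derivation: Z/3Z is abelian, so all 3 irreducible complex representations are 1-dimensional. They are given by chi_k(m) = zeta_3^(k*m) for k = 0,...,2. Row orthogonality: sum_m chi_k(m) conj(chi_l(m)) = 3 * [k = l].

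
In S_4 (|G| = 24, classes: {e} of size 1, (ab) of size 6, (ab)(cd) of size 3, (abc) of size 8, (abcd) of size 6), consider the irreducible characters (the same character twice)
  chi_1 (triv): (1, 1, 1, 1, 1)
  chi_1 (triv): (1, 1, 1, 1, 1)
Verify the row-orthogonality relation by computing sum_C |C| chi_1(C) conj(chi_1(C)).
Sum = 24 = |G| = 24; so <chi_1, chi_1> = 1 (norm-1 confirms irreducibility).

Argument: Compute term by term over conjugacy classes (|C| * chi_1(C) * conj(chi_1(C))):
  1*(1)*conj(1) + 6*(1)*conj(1) + 3*(1)*conj(1) + 8*(1)*conj(1) + 6*(1)*conj(1)
  = (1) + (6) + (3) + (8) + (6)
  = 24.
Dividing by |G| = 24 gives 24/24 = 1, matching the row-orthogonality relation <chi_1, chi_1> = [chi_1 = chi_1].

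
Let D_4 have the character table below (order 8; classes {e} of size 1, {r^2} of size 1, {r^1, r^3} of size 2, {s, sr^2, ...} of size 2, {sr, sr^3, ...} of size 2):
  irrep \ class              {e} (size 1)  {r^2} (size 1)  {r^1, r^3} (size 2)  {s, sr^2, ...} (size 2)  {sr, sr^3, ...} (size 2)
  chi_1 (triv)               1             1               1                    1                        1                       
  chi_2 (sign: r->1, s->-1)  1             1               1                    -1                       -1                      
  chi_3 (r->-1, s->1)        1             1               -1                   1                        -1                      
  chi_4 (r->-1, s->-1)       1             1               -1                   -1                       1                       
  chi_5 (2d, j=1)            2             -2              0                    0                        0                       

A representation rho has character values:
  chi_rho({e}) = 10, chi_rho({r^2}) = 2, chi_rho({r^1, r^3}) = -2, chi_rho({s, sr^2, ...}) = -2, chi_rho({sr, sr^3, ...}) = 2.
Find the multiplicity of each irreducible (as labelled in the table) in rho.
Multiplicities: chi_1: 1, chi_2: 1, chi_3: 1, chi_4: 3, chi_5: 2.

Why: Use <chi_rho, chi> = (1/|G|) sum_C |C| * chi_rho(C) * conj(chi(C)) with |G| = 8 for each irreducible chi in the table:
  <chi_rho, chi_1> = (1/8)[1*(10)*conj(1) + 1*(2)*conj(1) + 2*(-2)*conj(1) + 2*(-2)*conj(1) + 2*(2)*conj(1)]
      = (1/8)[(10) + (2) + (-4) + (-4) + (4)] = 8/8 = 1
  <chi_rho, chi_2> = (1/8)[1*(10)*conj(1) + 1*(2)*conj(1) + 2*(-2)*conj(1) + 2*(-2)*conj(-1) + 2*(2)*conj(-1)]
      = (1/8)[(10) + (2) + (-4) + (4) + (-4)] = 8/8 = 1
  <chi_rho, chi_3> = (1/8)[1*(10)*conj(1) + 1*(2)*conj(1) + 2*(-2)*conj(-1) + 2*(-2)*conj(1) + 2*(2)*conj(-1)]
      = (1/8)[(10) + (2) + (4) + (-4) + (-4)] = 8/8 = 1
  <chi_rho, chi_4> = (1/8)[1*(10)*conj(1) + 1*(2)*conj(1) + 2*(-2)*conj(-1) + 2*(-2)*conj(-1) + 2*(2)*conj(1)]
      = (1/8)[(10) + (2) + (4) + (4) + (4)] = 24/8 = 3
  <chi_rho, chi_5> = (1/8)[1*(10)*conj(2) + 1*(2)*conj(-2) + 2*(-2)*conj(0) + 2*(-2)*conj(0) + 2*(2)*conj(0)]
      = (1/8)[(20) + (-4) + (0) + (0) + (0)] = 16/8 = 2
Dimension check: dim(rho) = sum (mult * dim) = 1*1 + 1*1 + 1*1 + 3*1 + 2*2 = 10 = chi_rho(e) = 10.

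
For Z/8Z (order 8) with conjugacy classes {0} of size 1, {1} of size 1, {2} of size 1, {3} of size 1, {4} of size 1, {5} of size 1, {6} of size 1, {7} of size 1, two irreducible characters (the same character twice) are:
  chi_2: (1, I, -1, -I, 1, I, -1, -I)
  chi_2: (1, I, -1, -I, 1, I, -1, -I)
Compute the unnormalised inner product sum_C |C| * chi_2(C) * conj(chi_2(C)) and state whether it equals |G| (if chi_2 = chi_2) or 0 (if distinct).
Sum = 8 = |G| = 8; so <chi_2, chi_2> = 1 (norm-1 confirms irreducibility).

Why: Compute term by term over conjugacy classes (|C| * chi_2(C) * conj(chi_2(C))):
  1*(1)*conj(1) + 1*(I)*conj(I) + 1*(-1)*conj(-1) + 1*(-I)*conj(-I) + 1*(1)*conj(1) + 1*(I)*conj(I) + 1*(-1)*conj(-1) + 1*(-I)*conj(-I)
  = (1) + (1) + (1) + (1) + (1) + (1) + (1) + (1)
  = 8.
(Exp terms are combined using exp(i*s)*conj(exp(i*t)) = exp(i*(s-t)), and sums of them are collapsed using the identity that for every m > 1 the m distinct m-th roots of unity sum to 0, e.g. 1 + exp(2*I*pi/3) + exp(-2*I*pi/3) = 0.)
Dividing by |G| = 8 gives 8/8 = 1, matching the row-orthogonality relation <chi_2, chi_2> = [chi_2 = chi_2].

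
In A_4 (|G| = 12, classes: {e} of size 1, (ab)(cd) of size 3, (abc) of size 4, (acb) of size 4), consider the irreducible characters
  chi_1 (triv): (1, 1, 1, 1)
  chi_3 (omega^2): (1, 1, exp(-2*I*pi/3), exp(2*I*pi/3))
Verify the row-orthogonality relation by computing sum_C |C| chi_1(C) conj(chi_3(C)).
Sum = 0; so <chi_1, chi_3> = 0 (distinct irreducibles are orthogonal).

Explanation: Compute term by term over conjugacy classes (|C| * chi_1(C) * conj(chi_3(C))):
  1*(1)*conj(1) + 3*(1)*conj(1) + 4*(1)*conj(exp(-2*I*pi/3)) + 4*(1)*conj(exp(2*I*pi/3))
  = (1) + (3) + (4*exp(2*I*pi/3)) + (4*exp(-2*I*pi/3))
  = 0.
(Exp terms are combined using exp(i*s)*conj(exp(i*t)) = exp(i*(s-t)), and sums of them are collapsed using the identity that for every m > 1 the m distinct m-th roots of unity sum to 0, e.g. 1 + exp(2*I*pi/3) + exp(-2*I*pi/3) = 0.)
Dividing by |G| = 12 gives 0/12 = 0, matching the row-orthogonality relation <chi_1, chi_3> = [chi_1 = chi_3].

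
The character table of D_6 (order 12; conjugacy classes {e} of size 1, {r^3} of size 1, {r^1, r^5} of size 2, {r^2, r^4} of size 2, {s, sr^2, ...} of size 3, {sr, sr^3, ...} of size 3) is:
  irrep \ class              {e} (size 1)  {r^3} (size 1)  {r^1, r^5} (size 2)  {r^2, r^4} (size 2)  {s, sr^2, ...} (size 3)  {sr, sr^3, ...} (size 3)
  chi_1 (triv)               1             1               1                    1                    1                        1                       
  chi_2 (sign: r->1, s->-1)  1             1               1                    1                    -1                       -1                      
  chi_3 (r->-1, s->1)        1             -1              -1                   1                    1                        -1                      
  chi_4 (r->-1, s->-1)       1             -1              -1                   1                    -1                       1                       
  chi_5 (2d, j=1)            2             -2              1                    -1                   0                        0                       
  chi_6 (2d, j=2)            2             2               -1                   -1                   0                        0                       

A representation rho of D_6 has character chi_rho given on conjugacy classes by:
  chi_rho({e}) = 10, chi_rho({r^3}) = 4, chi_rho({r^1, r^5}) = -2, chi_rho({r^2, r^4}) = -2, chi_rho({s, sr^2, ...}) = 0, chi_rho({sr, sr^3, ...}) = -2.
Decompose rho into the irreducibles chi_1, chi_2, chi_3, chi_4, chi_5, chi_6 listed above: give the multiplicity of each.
Multiplicities: chi_1: 0, chi_2: 1, chi_3: 1, chi_4: 0, chi_5: 1, chi_6: 3.

Working: Use <chi_rho, chi> = (1/|G|) sum_C |C| * chi_rho(C) * conj(chi(C)) with |G| = 12 for each irreducible chi in the table:
  <chi_rho, chi_1> = (1/12)[1*(10)*conj(1) + 1*(4)*conj(1) + 2*(-2)*conj(1) + 2*(-2)*conj(1) + 3*(0)*conj(1) + 3*(-2)*conj(1)]
      = (1/12)[(10) + (4) + (-4) + (-4) + (0) + (-6)] = 0/12 = 0
  <chi_rho, chi_2> = (1/12)[1*(10)*conj(1) + 1*(4)*conj(1) + 2*(-2)*conj(1) + 2*(-2)*conj(1) + 3*(0)*conj(-1) + 3*(-2)*conj(-1)]
      = (1/12)[(10) + (4) + (-4) + (-4) + (0) + (6)] = 12/12 = 1
  <chi_rho, chi_3> = (1/12)[1*(10)*conj(1) + 1*(4)*conj(-1) + 2*(-2)*conj(-1) + 2*(-2)*conj(1) + 3*(0)*conj(1) + 3*(-2)*conj(-1)]
      = (1/12)[(10) + (-4) + (4) + (-4) + (0) + (6)] = 12/12 = 1
  <chi_rho, chi_4> = (1/12)[1*(10)*conj(1) + 1*(4)*conj(-1) + 2*(-2)*conj(-1) + 2*(-2)*conj(1) + 3*(0)*conj(-1) + 3*(-2)*conj(1)]
      = (1/12)[(10) + (-4) + (4) + (-4) + (0) + (-6)] = 0/12 = 0
  <chi_rho, chi_5> = (1/12)[1*(10)*conj(2) + 1*(4)*conj(-2) + 2*(-2)*conj(1) + 2*(-2)*conj(-1) + 3*(0)*conj(0) + 3*(-2)*conj(0)]
      = (1/12)[(20) + (-8) + (-4) + (4) + (0) + (0)] = 12/12 = 1
  <chi_rho, chi_6> = (1/12)[1*(10)*conj(2) + 1*(4)*conj(2) + 2*(-2)*conj(-1) + 2*(-2)*conj(-1) + 3*(0)*conj(0) + 3*(-2)*conj(0)]
      = (1/12)[(20) + (8) + (4) + (4) + (0) + (0)] = 36/12 = 3
Dimension check: dim(rho) = sum (mult * dim) = 0*1 + 1*1 + 1*1 + 0*1 + 1*2 + 3*2 = 10 = chi_rho(e) = 10.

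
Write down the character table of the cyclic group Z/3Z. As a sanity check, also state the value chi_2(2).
Character table of Z/3Z (irreps indexed chi_0,...,chi_2 with chi_k(m) = zeta_3^(k*m), zeta_3 = exp(2*pi*i/3)):
  irrep \ class  {0} (size 1)  {1} (size 1)    {2} (size 1)  
  chi_0          1             1               1             
  chi_1          1             exp(2*I*pi/3)   exp(-2*I*pi/3)
  chi_2          1             exp(-2*I*pi/3)  exp(2*I*pi/3) 

Spot check: chi_2(2) = zeta_3^(2*2) = zeta_3^4 = exp(2*I*pi/3).

Proof sketch: Z/3Z is abelian, so all 3 irreducible complex representations are 1-dimensional. They are given by chi_k(m) = zeta_3^(k*m) for k = 0,...,2. Row orthogonality: sum_m chi_k(m) conj(chi_l(m)) = 3 * [k = l].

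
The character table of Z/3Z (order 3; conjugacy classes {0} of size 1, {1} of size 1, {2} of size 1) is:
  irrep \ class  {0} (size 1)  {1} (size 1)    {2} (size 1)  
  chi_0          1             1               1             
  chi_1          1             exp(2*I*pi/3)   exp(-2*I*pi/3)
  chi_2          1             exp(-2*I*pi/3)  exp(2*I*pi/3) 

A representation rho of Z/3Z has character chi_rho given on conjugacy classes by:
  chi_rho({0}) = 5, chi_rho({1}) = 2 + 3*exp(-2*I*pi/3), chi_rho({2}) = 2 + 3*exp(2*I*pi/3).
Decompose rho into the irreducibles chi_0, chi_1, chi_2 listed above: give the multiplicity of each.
Multiplicities: chi_0: 2, chi_1: 0, chi_2: 3.

Derivation: Use <chi_rho, chi> = (1/|G|) sum_C |C| * chi_rho(C) * conj(chi(C)) with |G| = 3 for each irreducible chi in the table:
  <chi_rho, chi_0> = (1/3)[1*(5)*conj(1) + 1*(2 + 3*exp(-2*I*pi/3))*conj(1) + 1*(2 + 3*exp(2*I*pi/3))*conj(1)]
      = (1/3)[(5) + (2 + 3*exp(-2*I*pi/3)) + (2 + 3*exp(2*I*pi/3))] = 6/3 = 2
  <chi_rho, chi_1> = (1/3)[1*(5)*conj(1) + 1*(2 + 3*exp(-2*I*pi/3))*conj(exp(2*I*pi/3)) + 1*(2 + 3*exp(2*I*pi/3))*conj(exp(-2*I*pi/3))]
      = (1/3)[(5) + (2*exp(-2*I*pi/3) + 3*exp(2*I*pi/3)) + (3*exp(-2*I*pi/3) + 2*exp(2*I*pi/3))] = 0/3 = 0
  <chi_rho, chi_2> = (1/3)[1*(5)*conj(1) + 1*(2 + 3*exp(-2*I*pi/3))*conj(exp(-2*I*pi/3)) + 1*(2 + 3*exp(2*I*pi/3))*conj(exp(2*I*pi/3))]
      = (1/3)[(5) + (3 + 2*exp(2*I*pi/3)) + (3 + 2*exp(-2*I*pi/3))] = 9/3 = 3
(Exp terms are combined using exp(i*s)*conj(exp(i*t)) = exp(i*(s-t)), and sums of them are collapsed using the identity that for every m > 1 the m distinct m-th roots of unity sum to 0, e.g. 1 + exp(2*I*pi/3) + exp(-2*I*pi/3) = 0.)
Dimension check: dim(rho) = sum (mult * dim) = 2*1 + 0*1 + 3*1 = 5 = chi_rho(e) = 5.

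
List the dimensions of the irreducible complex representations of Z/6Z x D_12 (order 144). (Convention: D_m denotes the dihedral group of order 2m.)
Dimensions: 1, 1, 1, 1, 1, 1, 1, 1, 1, 1, 1, 1, 1, 1, 1, 1, 1, 1, 1, 1, 1, 1, 1, 1, 2, 2, 2, 2, 2, 2, 2, 2, 2, 2, 2, 2, 2, 2, 2, 2, 2, 2, 2, 2, 2, 2, 2, 2, 2, 2, 2, 2, 2, 2

Justification: There are 54 irreducibles (= number of conjugacy classes). Their dimensions d_i satisfy sum d_i^2 = |G| = 144: 1 + 1 + 1 + 1 + 1 + 1 + 1 + 1 + 1 + 1 + 1 + 1 + 1 + 1 + 1 + 1 + 1 + 1 + 1 + 1 + 1 + 1 + 1 + 1 + 4 + 4 + 4 + 4 + 4 + 4 + 4 + 4 + 4 + 4 + 4 + 4 + 4 + 4 + 4 + 4 + 4 + 4 + 4 + 4 + 4 + 4 + 4 + 4 + 4 + 4 + 4 + 4 + 4 + 4 = 144. (For the product with Z/6Z: each of the 6 1-dim characters of Z/6Z tensors with each irrep of D_12, giving 6 copies of each D_12-dimension.)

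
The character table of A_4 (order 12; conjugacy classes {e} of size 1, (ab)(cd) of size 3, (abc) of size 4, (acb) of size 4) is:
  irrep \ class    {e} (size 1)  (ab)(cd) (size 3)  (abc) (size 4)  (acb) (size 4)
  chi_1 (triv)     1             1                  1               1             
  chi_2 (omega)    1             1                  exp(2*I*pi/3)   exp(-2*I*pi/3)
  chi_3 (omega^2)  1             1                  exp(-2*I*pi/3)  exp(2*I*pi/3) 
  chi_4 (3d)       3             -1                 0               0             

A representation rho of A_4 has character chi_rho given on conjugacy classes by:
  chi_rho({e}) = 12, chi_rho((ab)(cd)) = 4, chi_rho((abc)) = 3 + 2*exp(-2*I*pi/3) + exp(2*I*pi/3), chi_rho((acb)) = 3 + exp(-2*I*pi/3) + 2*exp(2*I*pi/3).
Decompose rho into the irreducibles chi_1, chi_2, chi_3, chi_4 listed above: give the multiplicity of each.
Multiplicities: chi_1: 3, chi_2: 1, chi_3: 2, chi_4: 2.

Why: Use <chi_rho, chi> = (1/|G|) sum_C |C| * chi_rho(C) * conj(chi(C)) with |G| = 12 for each irreducible chi in the table:
  <chi_rho, chi_1> = (1/12)[1*(12)*conj(1) + 3*(4)*conj(1) + 4*(3 + 2*exp(-2*I*pi/3) + exp(2*I*pi/3))*conj(1) + 4*(3 + exp(-2*I*pi/3) + 2*exp(2*I*pi/3))*conj(1)]
      = (1/12)[(12) + (12) + (12 + 8*exp(-2*I*pi/3) + 4*exp(2*I*pi/3)) + (12 + 4*exp(-2*I*pi/3) + 8*exp(2*I*pi/3))] = 36/12 = 3
  <chi_rho, chi_2> = (1/12)[1*(12)*conj(1) + 3*(4)*conj(1) + 4*(3 + 2*exp(-2*I*pi/3) + exp(2*I*pi/3))*conj(exp(2*I*pi/3)) + 4*(3 + exp(-2*I*pi/3) + 2*exp(2*I*pi/3))*conj(exp(-2*I*pi/3))]
      = (1/12)[(12) + (12) + (4 + 12*exp(-2*I*pi/3) + 8*exp(2*I*pi/3)) + (4 + 8*exp(-2*I*pi/3) + 12*exp(2*I*pi/3))] = 12/12 = 1
  <chi_rho, chi_3> = (1/12)[1*(12)*conj(1) + 3*(4)*conj(1) + 4*(3 + 2*exp(-2*I*pi/3) + exp(2*I*pi/3))*conj(exp(-2*I*pi/3)) + 4*(3 + exp(-2*I*pi/3) + 2*exp(2*I*pi/3))*conj(exp(2*I*pi/3))]
      = (1/12)[(12) + (12) + (8 + 4*exp(-2*I*pi/3) + 12*exp(2*I*pi/3)) + (8 + 12*exp(-2*I*pi/3) + 4*exp(2*I*pi/3))] = 24/12 = 2
  <chi_rho, chi_4> = (1/12)[1*(12)*conj(3) + 3*(4)*conj(-1) + 4*(3 + 2*exp(-2*I*pi/3) + exp(2*I*pi/3))*conj(0) + 4*(3 + exp(-2*I*pi/3) + 2*exp(2*I*pi/3))*conj(0)]
      = (1/12)[(36) + (-12) + (0) + (0)] = 24/12 = 2
(Exp terms are combined using exp(i*s)*conj(exp(i*t)) = exp(i*(s-t)), and sums of them are collapsed using the identity that for every m > 1 the m distinct m-th roots of unity sum to 0, e.g. 1 + exp(2*I*pi/3) + exp(-2*I*pi/3) = 0.)
Dimension check: dim(rho) = sum (mult * dim) = 3*1 + 1*1 + 2*1 + 2*3 = 12 = chi_rho(e) = 12.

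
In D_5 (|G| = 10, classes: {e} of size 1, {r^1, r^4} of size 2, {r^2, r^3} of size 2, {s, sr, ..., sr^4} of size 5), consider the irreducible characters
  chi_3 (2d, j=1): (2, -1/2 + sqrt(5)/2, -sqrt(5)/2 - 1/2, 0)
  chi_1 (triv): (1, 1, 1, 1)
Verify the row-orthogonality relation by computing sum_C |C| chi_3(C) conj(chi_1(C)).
Sum = 0; so <chi_3, chi_1> = 0 (distinct irreducibles are orthogonal).

Reasoning: Compute term by term over conjugacy classes (|C| * chi_3(C) * conj(chi_1(C))):
  1*(2)*conj(1) + 2*(-1/2 + sqrt(5)/2)*conj(1) + 2*(-sqrt(5)/2 - 1/2)*conj(1) + 5*(0)*conj(1)
  = (2) + (-1 + sqrt(5)) + (-sqrt(5) - 1) + (0)
  = 0.
Dividing by |G| = 10 gives 0/10 = 0, matching the row-orthogonality relation <chi_3, chi_1> = [chi_3 = chi_1].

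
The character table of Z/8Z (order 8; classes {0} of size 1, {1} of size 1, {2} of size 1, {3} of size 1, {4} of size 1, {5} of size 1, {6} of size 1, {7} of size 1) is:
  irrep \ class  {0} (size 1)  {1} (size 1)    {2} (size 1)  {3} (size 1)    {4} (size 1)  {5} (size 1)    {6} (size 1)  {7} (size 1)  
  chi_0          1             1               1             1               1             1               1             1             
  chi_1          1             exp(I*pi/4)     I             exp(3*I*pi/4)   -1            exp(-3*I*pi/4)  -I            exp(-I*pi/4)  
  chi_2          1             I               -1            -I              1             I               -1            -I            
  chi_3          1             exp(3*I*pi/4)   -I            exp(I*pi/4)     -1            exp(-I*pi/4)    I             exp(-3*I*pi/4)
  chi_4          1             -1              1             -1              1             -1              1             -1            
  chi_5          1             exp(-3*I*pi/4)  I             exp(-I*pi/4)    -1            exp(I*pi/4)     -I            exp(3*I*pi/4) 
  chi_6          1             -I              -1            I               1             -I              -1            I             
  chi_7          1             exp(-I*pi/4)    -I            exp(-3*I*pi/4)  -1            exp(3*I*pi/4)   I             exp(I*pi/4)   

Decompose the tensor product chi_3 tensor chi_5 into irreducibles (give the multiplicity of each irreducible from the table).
chi_3 tensor chi_5 = chi_0 (all other irreducibles have multiplicity 0).

The character of a tensor product is the pointwise product (chi_3 * chi_5)(C) = chi_3(C) * chi_5(C):
  {0}: (1)*(1), {1}: (exp(3*I*pi/4))*(exp(-3*I*pi/4)), {2}: (-I)*(I), {3}: (exp(I*pi/4))*(exp(-I*pi/4)), {4}: (-1)*(-1), {5}: (exp(-I*pi/4))*(exp(I*pi/4)), {6}: (I)*(-I), {7}: (exp(-3*I*pi/4))*(exp(3*I*pi/4))
so (chi_3 * chi_5) takes values
  {0} -> 1, {1} -> 1, {2} -> 1, {3} -> 1, {4} -> 1, {5} -> 1, {6} -> 1, {7} -> 1.
Now take the inner product of this character with each irreducible chi from the table, <chi_3*chi_5, chi> = (1/8) sum_C |C| (chi_3*chi_5)(C) conj(chi(C)):
  <chi_3*chi_5, chi_0> = (1/8)[1*(1)*conj(1) + 1*(1)*conj(1) + 1*(1)*conj(1) + 1*(1)*conj(1) + 1*(1)*conj(1) + 1*(1)*conj(1) + 1*(1)*conj(1) + 1*(1)*conj(1)]
      = (1/8)[(1) + (1) + (1) + (1) + (1) + (1) + (1) + (1)] = 8/8 = 1
  <chi_3*chi_5, chi_1> = (1/8)[1*(1)*conj(1) + 1*(1)*conj(exp(I*pi/4)) + 1*(1)*conj(I) + 1*(1)*conj(exp(3*I*pi/4)) + 1*(1)*conj(-1) + 1*(1)*conj(exp(-3*I*pi/4)) + 1*(1)*conj(-I) + 1*(1)*conj(exp(-I*pi/4))]
      = (1/8)[(1) + (exp(-I*pi/4)) + (-I) + (exp(-3*I*pi/4)) + (-1) + (exp(3*I*pi/4)) + (I) + (exp(I*pi/4))] = 0/8 = 0
  <chi_3*chi_5, chi_2> = (1/8)[1*(1)*conj(1) + 1*(1)*conj(I) + 1*(1)*conj(-1) + 1*(1)*conj(-I) + 1*(1)*conj(1) + 1*(1)*conj(I) + 1*(1)*conj(-1) + 1*(1)*conj(-I)]
      = (1/8)[(1) + (-I) + (-1) + (I) + (1) + (-I) + (-1) + (I)] = 0/8 = 0
  <chi_3*chi_5, chi_3> = (1/8)[1*(1)*conj(1) + 1*(1)*conj(exp(3*I*pi/4)) + 1*(1)*conj(-I) + 1*(1)*conj(exp(I*pi/4)) + 1*(1)*conj(-1) + 1*(1)*conj(exp(-I*pi/4)) + 1*(1)*conj(I) + 1*(1)*conj(exp(-3*I*pi/4))]
      = (1/8)[(1) + (exp(-3*I*pi/4)) + (I) + (exp(-I*pi/4)) + (-1) + (exp(I*pi/4)) + (-I) + (exp(3*I*pi/4))] = 0/8 = 0
  <chi_3*chi_5, chi_4> = (1/8)[1*(1)*conj(1) + 1*(1)*conj(-1) + 1*(1)*conj(1) + 1*(1)*conj(-1) + 1*(1)*conj(1) + 1*(1)*conj(-1) + 1*(1)*conj(1) + 1*(1)*conj(-1)]
      = (1/8)[(1) + (-1) + (1) + (-1) + (1) + (-1) + (1) + (-1)] = 0/8 = 0
  <chi_3*chi_5, chi_5> = (1/8)[1*(1)*conj(1) + 1*(1)*conj(exp(-3*I*pi/4)) + 1*(1)*conj(I) + 1*(1)*conj(exp(-I*pi/4)) + 1*(1)*conj(-1) + 1*(1)*conj(exp(I*pi/4)) + 1*(1)*conj(-I) + 1*(1)*conj(exp(3*I*pi/4))]
      = (1/8)[(1) + (exp(3*I*pi/4)) + (-I) + (exp(I*pi/4)) + (-1) + (exp(-I*pi/4)) + (I) + (exp(-3*I*pi/4))] = 0/8 = 0
  <chi_3*chi_5, chi_6> = (1/8)[1*(1)*conj(1) + 1*(1)*conj(-I) + 1*(1)*conj(-1) + 1*(1)*conj(I) + 1*(1)*conj(1) + 1*(1)*conj(-I) + 1*(1)*conj(-1) + 1*(1)*conj(I)]
      = (1/8)[(1) + (I) + (-1) + (-I) + (1) + (I) + (-1) + (-I)] = 0/8 = 0
  <chi_3*chi_5, chi_7> = (1/8)[1*(1)*conj(1) + 1*(1)*conj(exp(-I*pi/4)) + 1*(1)*conj(-I) + 1*(1)*conj(exp(-3*I*pi/4)) + 1*(1)*conj(-1) + 1*(1)*conj(exp(3*I*pi/4)) + 1*(1)*conj(I) + 1*(1)*conj(exp(I*pi/4))]
      = (1/8)[(1) + (exp(I*pi/4)) + (I) + (exp(3*I*pi/4)) + (-1) + (exp(-3*I*pi/4)) + (-I) + (exp(-I*pi/4))] = 0/8 = 0
(Exp terms are combined using exp(i*s)*conj(exp(i*t)) = exp(i*(s-t)), and sums of them are collapsed using the identity that for every m > 1 the m distinct m-th roots of unity sum to 0, e.g. 1 + exp(2*I*pi/3) + exp(-2*I*pi/3) = 0.)
Hence the multiplicities are chi_0: 1. Dimension check: dim(chi_3)*dim(chi_5) = 1*1 = 1 and sum (mult * dim) = 1*1 = 1.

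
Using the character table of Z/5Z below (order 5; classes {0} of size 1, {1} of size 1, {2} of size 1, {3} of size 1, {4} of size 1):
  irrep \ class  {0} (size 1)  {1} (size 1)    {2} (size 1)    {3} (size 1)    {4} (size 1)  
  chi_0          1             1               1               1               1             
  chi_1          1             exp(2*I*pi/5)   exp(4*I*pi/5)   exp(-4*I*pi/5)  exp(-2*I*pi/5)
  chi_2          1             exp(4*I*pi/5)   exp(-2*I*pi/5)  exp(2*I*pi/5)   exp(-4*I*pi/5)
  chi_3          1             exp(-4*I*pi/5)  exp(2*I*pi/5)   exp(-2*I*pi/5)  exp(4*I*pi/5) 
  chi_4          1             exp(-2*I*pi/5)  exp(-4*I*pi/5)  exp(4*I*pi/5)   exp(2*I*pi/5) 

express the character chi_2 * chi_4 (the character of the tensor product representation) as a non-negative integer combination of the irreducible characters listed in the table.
chi_2 tensor chi_4 = chi_1 (all other irreducibles have multiplicity 0).

Why: The character of a tensor product is the pointwise product (chi_2 * chi_4)(C) = chi_2(C) * chi_4(C):
  {0}: (1)*(1), {1}: (exp(4*I*pi/5))*(exp(-2*I*pi/5)), {2}: (exp(-2*I*pi/5))*(exp(-4*I*pi/5)), {3}: (exp(2*I*pi/5))*(exp(4*I*pi/5)), {4}: (exp(-4*I*pi/5))*(exp(2*I*pi/5))
so (chi_2 * chi_4) takes values
  {0} -> 1, {1} -> exp(2*I*pi/5), {2} -> exp(4*I*pi/5), {3} -> exp(-4*I*pi/5), {4} -> exp(-2*I*pi/5).
Now take the inner product of this character with each irreducible chi from the table, <chi_2*chi_4, chi> = (1/5) sum_C |C| (chi_2*chi_4)(C) conj(chi(C)):
  <chi_2*chi_4, chi_0> = (1/5)[1*(1)*conj(1) + 1*(exp(2*I*pi/5))*conj(1) + 1*(exp(4*I*pi/5))*conj(1) + 1*(exp(-4*I*pi/5))*conj(1) + 1*(exp(-2*I*pi/5))*conj(1)]
      = (1/5)[(1) + (exp(2*I*pi/5)) + (exp(4*I*pi/5)) + (exp(-4*I*pi/5)) + (exp(-2*I*pi/5))] = 0/5 = 0
  <chi_2*chi_4, chi_1> = (1/5)[1*(1)*conj(1) + 1*(exp(2*I*pi/5))*conj(exp(2*I*pi/5)) + 1*(exp(4*I*pi/5))*conj(exp(4*I*pi/5)) + 1*(exp(-4*I*pi/5))*conj(exp(-4*I*pi/5)) + 1*(exp(-2*I*pi/5))*conj(exp(-2*I*pi/5))]
      = (1/5)[(1) + (1) + (1) + (1) + (1)] = 5/5 = 1
  <chi_2*chi_4, chi_2> = (1/5)[1*(1)*conj(1) + 1*(exp(2*I*pi/5))*conj(exp(4*I*pi/5)) + 1*(exp(4*I*pi/5))*conj(exp(-2*I*pi/5)) + 1*(exp(-4*I*pi/5))*conj(exp(2*I*pi/5)) + 1*(exp(-2*I*pi/5))*conj(exp(-4*I*pi/5))]
      = (1/5)[(1) + (exp(-2*I*pi/5)) + (exp(-4*I*pi/5)) + (exp(4*I*pi/5)) + (exp(2*I*pi/5))] = 0/5 = 0
  <chi_2*chi_4, chi_3> = (1/5)[1*(1)*conj(1) + 1*(exp(2*I*pi/5))*conj(exp(-4*I*pi/5)) + 1*(exp(4*I*pi/5))*conj(exp(2*I*pi/5)) + 1*(exp(-4*I*pi/5))*conj(exp(-2*I*pi/5)) + 1*(exp(-2*I*pi/5))*conj(exp(4*I*pi/5))]
      = (1/5)[(1) + (exp(-4*I*pi/5)) + (exp(2*I*pi/5)) + (exp(-2*I*pi/5)) + (exp(4*I*pi/5))] = 0/5 = 0
  <chi_2*chi_4, chi_4> = (1/5)[1*(1)*conj(1) + 1*(exp(2*I*pi/5))*conj(exp(-2*I*pi/5)) + 1*(exp(4*I*pi/5))*conj(exp(-4*I*pi/5)) + 1*(exp(-4*I*pi/5))*conj(exp(4*I*pi/5)) + 1*(exp(-2*I*pi/5))*conj(exp(2*I*pi/5))]
      = (1/5)[(1) + (exp(4*I*pi/5)) + (exp(-2*I*pi/5)) + (exp(2*I*pi/5)) + (exp(-4*I*pi/5))] = 0/5 = 0
(Exp terms are combined using exp(i*s)*conj(exp(i*t)) = exp(i*(s-t)), and sums of them are collapsed using the identity that for every m > 1 the m distinct m-th roots of unity sum to 0, e.g. 1 + exp(2*I*pi/3) + exp(-2*I*pi/3) = 0.)
Hence the multiplicities are chi_1: 1. Dimension check: dim(chi_2)*dim(chi_4) = 1*1 = 1 and sum (mult * dim) = 1*1 = 1.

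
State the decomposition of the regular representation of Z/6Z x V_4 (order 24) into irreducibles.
Each irreducible V_i of dimension d_i appears with multiplicity d_i, i.e. rho_reg = (direct sum over all irreducibles V_i) d_i V_i. The irreducible dimensions for Z/6Z x V_4 are 1, 1, 1, 1, 1, 1, 1, 1, 1, 1, 1, 1, 1, 1, 1, 1, 1, 1, 1, 1, 1, 1, 1, 1: 24 irreducibles of dimension 1, each with multiplicity 1. Total dimension 24*1*1 = 24 = |G|.

Argument: General theorem: in the regular representation of a finite group G, each irreducible appears with multiplicity equal to its dimension. Check: dim(rho_reg) = sum d_i^2 = 1 + 1 + 1 + 1 + 1 + 1 + 1 + 1 + 1 + 1 + 1 + 1 + 1 + 1 + 1 + 1 + 1 + 1 + 1 + 1 + 1 + 1 + 1 + 1 = 24 = |G|.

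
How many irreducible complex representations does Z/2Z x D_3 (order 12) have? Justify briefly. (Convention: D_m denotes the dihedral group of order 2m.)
6

Explanation: The number of irreducible complex representations of a finite group equals its number of conjugacy classes. For a direct product, #classes(G x H) = #classes(G) * #classes(H). Z/2Z has 2 classes (abelian), D_3 has 3 classes, so 2 * 3 = 6, so Z/2Z x D_3 (order 12) has exactly 6 irreducible complex representations.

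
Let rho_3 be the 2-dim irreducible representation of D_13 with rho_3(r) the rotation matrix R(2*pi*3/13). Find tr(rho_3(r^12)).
chi_{rho_3}(r^12) = 2*cos(2*pi*3*12/13) = 2*cos(6*pi/13)

Why: rho_3(r^12) is rotation by angle 2*pi*3*12/13, whose trace is 2*cos(2*pi*3*12/13) = 2*cos(6*pi/13).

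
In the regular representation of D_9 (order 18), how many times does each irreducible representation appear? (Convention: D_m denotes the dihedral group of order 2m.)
Each irreducible V_i of dimension d_i appears with multiplicity d_i, i.e. rho_reg = (direct sum over all irreducibles V_i) d_i V_i. The irreducible dimensions for D_9 are 1, 1, 2, 2, 2, 2: 2 irreducibles of dimension 1, each with multiplicity 1; 4 irreducibles of dimension 2, each with multiplicity 2. Total dimension 2*1*1 + 4*2*2 = 18 = |G|.

Reasoning: General theorem: in the regular representation of a finite group G, each irreducible appears with multiplicity equal to its dimension. Check: dim(rho_reg) = sum d_i^2 = 1 + 1 + 4 + 4 + 4 + 4 = 18 = |G|.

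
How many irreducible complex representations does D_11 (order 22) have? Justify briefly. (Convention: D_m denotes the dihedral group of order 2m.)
7

Argument: The number of irreducible complex representations of a finite group equals its number of conjugacy classes. D_11 has 7 conjugacy classes ((n+3)/2 for n odd), so D_11 (order 22) has exactly 7 irreducible complex representations.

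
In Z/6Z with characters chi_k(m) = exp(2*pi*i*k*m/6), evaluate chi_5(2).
chi_5(2) = zeta_6^10 = exp(-2*I*pi/3)

Reasoning: chi_5(2) = zeta_6^(5*2) = zeta_6^10. Since zeta_6^6 = 1, this equals zeta_6^4 = exp(2*pi*i*4/6) = exp(-2*I*pi/3).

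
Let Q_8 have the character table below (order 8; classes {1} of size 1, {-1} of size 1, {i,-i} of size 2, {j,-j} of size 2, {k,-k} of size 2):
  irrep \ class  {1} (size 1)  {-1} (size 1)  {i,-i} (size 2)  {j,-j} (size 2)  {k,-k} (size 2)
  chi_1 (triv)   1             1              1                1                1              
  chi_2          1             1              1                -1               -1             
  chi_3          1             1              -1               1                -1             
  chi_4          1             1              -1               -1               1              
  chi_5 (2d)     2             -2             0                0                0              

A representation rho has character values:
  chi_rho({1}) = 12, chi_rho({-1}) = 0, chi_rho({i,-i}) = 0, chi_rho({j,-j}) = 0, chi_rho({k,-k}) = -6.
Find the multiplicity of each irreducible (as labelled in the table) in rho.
Multiplicities: chi_1: 0, chi_2: 3, chi_3: 3, chi_4: 0, chi_5: 3.

Reasoning: Use <chi_rho, chi> = (1/|G|) sum_C |C| * chi_rho(C) * conj(chi(C)) with |G| = 8 for each irreducible chi in the table:
  <chi_rho, chi_1> = (1/8)[1*(12)*conj(1) + 1*(0)*conj(1) + 2*(0)*conj(1) + 2*(0)*conj(1) + 2*(-6)*conj(1)]
      = (1/8)[(12) + (0) + (0) + (0) + (-12)] = 0/8 = 0
  <chi_rho, chi_2> = (1/8)[1*(12)*conj(1) + 1*(0)*conj(1) + 2*(0)*conj(1) + 2*(0)*conj(-1) + 2*(-6)*conj(-1)]
      = (1/8)[(12) + (0) + (0) + (0) + (12)] = 24/8 = 3
  <chi_rho, chi_3> = (1/8)[1*(12)*conj(1) + 1*(0)*conj(1) + 2*(0)*conj(-1) + 2*(0)*conj(1) + 2*(-6)*conj(-1)]
      = (1/8)[(12) + (0) + (0) + (0) + (12)] = 24/8 = 3
  <chi_rho, chi_4> = (1/8)[1*(12)*conj(1) + 1*(0)*conj(1) + 2*(0)*conj(-1) + 2*(0)*conj(-1) + 2*(-6)*conj(1)]
      = (1/8)[(12) + (0) + (0) + (0) + (-12)] = 0/8 = 0
  <chi_rho, chi_5> = (1/8)[1*(12)*conj(2) + 1*(0)*conj(-2) + 2*(0)*conj(0) + 2*(0)*conj(0) + 2*(-6)*conj(0)]
      = (1/8)[(24) + (0) + (0) + (0) + (0)] = 24/8 = 3
Dimension check: dim(rho) = sum (mult * dim) = 0*1 + 3*1 + 3*1 + 0*1 + 3*2 = 12 = chi_rho(e) = 12.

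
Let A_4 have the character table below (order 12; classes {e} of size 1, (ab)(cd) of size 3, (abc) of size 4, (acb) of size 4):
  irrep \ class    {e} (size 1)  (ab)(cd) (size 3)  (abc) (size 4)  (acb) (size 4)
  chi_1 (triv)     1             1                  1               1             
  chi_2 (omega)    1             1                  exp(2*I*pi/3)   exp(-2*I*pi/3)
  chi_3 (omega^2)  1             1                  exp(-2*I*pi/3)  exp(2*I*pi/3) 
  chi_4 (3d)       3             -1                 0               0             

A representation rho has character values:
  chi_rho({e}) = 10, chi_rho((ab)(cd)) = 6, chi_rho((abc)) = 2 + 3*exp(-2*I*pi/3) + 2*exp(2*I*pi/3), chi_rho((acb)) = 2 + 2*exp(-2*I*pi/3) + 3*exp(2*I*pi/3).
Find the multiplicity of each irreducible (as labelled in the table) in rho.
Multiplicities: chi_1: 2, chi_2: 2, chi_3: 3, chi_4: 1.

Argument: Use <chi_rho, chi> = (1/|G|) sum_C |C| * chi_rho(C) * conj(chi(C)) with |G| = 12 for each irreducible chi in the table:
  <chi_rho, chi_1> = (1/12)[1*(10)*conj(1) + 3*(6)*conj(1) + 4*(2 + 3*exp(-2*I*pi/3) + 2*exp(2*I*pi/3))*conj(1) + 4*(2 + 2*exp(-2*I*pi/3) + 3*exp(2*I*pi/3))*conj(1)]
      = (1/12)[(10) + (18) + (8 + 12*exp(-2*I*pi/3) + 8*exp(2*I*pi/3)) + (8 + 8*exp(-2*I*pi/3) + 12*exp(2*I*pi/3))] = 24/12 = 2
  <chi_rho, chi_2> = (1/12)[1*(10)*conj(1) + 3*(6)*conj(1) + 4*(2 + 3*exp(-2*I*pi/3) + 2*exp(2*I*pi/3))*conj(exp(2*I*pi/3)) + 4*(2 + 2*exp(-2*I*pi/3) + 3*exp(2*I*pi/3))*conj(exp(-2*I*pi/3))]
      = (1/12)[(10) + (18) + (8 + 8*exp(-2*I*pi/3) + 12*exp(2*I*pi/3)) + (8 + 12*exp(-2*I*pi/3) + 8*exp(2*I*pi/3))] = 24/12 = 2
  <chi_rho, chi_3> = (1/12)[1*(10)*conj(1) + 3*(6)*conj(1) + 4*(2 + 3*exp(-2*I*pi/3) + 2*exp(2*I*pi/3))*conj(exp(-2*I*pi/3)) + 4*(2 + 2*exp(-2*I*pi/3) + 3*exp(2*I*pi/3))*conj(exp(2*I*pi/3))]
      = (1/12)[(10) + (18) + (4) + (4)] = 36/12 = 3
  <chi_rho, chi_4> = (1/12)[1*(10)*conj(3) + 3*(6)*conj(-1) + 4*(2 + 3*exp(-2*I*pi/3) + 2*exp(2*I*pi/3))*conj(0) + 4*(2 + 2*exp(-2*I*pi/3) + 3*exp(2*I*pi/3))*conj(0)]
      = (1/12)[(30) + (-18) + (0) + (0)] = 12/12 = 1
(Exp terms are combined using exp(i*s)*conj(exp(i*t)) = exp(i*(s-t)), and sums of them are collapsed using the identity that for every m > 1 the m distinct m-th roots of unity sum to 0, e.g. 1 + exp(2*I*pi/3) + exp(-2*I*pi/3) = 0.)
Dimension check: dim(rho) = sum (mult * dim) = 2*1 + 2*1 + 3*1 + 1*3 = 10 = chi_rho(e) = 10.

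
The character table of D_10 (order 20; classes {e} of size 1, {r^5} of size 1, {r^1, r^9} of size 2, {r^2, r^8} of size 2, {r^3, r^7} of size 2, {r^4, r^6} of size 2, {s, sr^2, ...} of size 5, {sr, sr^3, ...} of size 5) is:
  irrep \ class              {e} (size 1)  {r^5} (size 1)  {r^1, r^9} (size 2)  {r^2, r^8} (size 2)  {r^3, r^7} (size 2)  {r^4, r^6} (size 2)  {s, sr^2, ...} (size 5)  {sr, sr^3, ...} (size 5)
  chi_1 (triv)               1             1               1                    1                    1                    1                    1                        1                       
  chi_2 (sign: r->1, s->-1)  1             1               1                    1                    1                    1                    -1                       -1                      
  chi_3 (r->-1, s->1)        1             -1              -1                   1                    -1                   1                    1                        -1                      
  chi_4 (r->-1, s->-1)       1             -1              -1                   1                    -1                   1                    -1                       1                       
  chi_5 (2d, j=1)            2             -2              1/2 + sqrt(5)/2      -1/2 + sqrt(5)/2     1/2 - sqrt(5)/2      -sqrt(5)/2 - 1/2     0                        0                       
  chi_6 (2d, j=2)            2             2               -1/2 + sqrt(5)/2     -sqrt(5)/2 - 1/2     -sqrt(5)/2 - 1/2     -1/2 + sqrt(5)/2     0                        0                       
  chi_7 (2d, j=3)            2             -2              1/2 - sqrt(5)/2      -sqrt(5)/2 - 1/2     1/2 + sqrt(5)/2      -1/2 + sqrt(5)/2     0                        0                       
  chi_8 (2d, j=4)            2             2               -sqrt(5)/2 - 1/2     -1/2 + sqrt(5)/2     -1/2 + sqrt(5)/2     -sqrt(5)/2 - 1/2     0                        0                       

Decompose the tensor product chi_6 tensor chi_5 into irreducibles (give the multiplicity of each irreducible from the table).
chi_6 tensor chi_5 = chi_5 + chi_7 (all other irreducibles have multiplicity 0).

Proof sketch: The character of a tensor product is the pointwise product (chi_6 * chi_5)(C) = chi_6(C) * chi_5(C):
  {e}: (2)*(2), {r^5}: (2)*(-2), {r^1, r^9}: (-1/2 + sqrt(5)/2)*(1/2 + sqrt(5)/2), {r^2, r^8}: (-sqrt(5)/2 - 1/2)*(-1/2 + sqrt(5)/2), {r^3, r^7}: (-sqrt(5)/2 - 1/2)*(1/2 - sqrt(5)/2), {r^4, r^6}: (-1/2 + sqrt(5)/2)*(-sqrt(5)/2 - 1/2), {s, sr^2, ...}: (0)*(0), {sr, sr^3, ...}: (0)*(0)
so (chi_6 * chi_5) takes values
  {e} -> 4, {r^5} -> -4, {r^1, r^9} -> 1, {r^2, r^8} -> -1, {r^3, r^7} -> 1, {r^4, r^6} -> -1, {s, sr^2, ...} -> 0, {sr, sr^3, ...} -> 0.
Now take the inner product of this character with each irreducible chi from the table, <chi_6*chi_5, chi> = (1/20) sum_C |C| (chi_6*chi_5)(C) conj(chi(C)):
  <chi_6*chi_5, chi_1> = (1/20)[1*(4)*conj(1) + 1*(-4)*conj(1) + 2*(1)*conj(1) + 2*(-1)*conj(1) + 2*(1)*conj(1) + 2*(-1)*conj(1) + 5*(0)*conj(1) + 5*(0)*conj(1)]
      = (1/20)[(4) + (-4) + (2) + (-2) + (2) + (-2) + (0) + (0)] = 0/20 = 0
  <chi_6*chi_5, chi_2> = (1/20)[1*(4)*conj(1) + 1*(-4)*conj(1) + 2*(1)*conj(1) + 2*(-1)*conj(1) + 2*(1)*conj(1) + 2*(-1)*conj(1) + 5*(0)*conj(-1) + 5*(0)*conj(-1)]
      = (1/20)[(4) + (-4) + (2) + (-2) + (2) + (-2) + (0) + (0)] = 0/20 = 0
  <chi_6*chi_5, chi_3> = (1/20)[1*(4)*conj(1) + 1*(-4)*conj(-1) + 2*(1)*conj(-1) + 2*(-1)*conj(1) + 2*(1)*conj(-1) + 2*(-1)*conj(1) + 5*(0)*conj(1) + 5*(0)*conj(-1)]
      = (1/20)[(4) + (4) + (-2) + (-2) + (-2) + (-2) + (0) + (0)] = 0/20 = 0
  <chi_6*chi_5, chi_4> = (1/20)[1*(4)*conj(1) + 1*(-4)*conj(-1) + 2*(1)*conj(-1) + 2*(-1)*conj(1) + 2*(1)*conj(-1) + 2*(-1)*conj(1) + 5*(0)*conj(-1) + 5*(0)*conj(1)]
      = (1/20)[(4) + (4) + (-2) + (-2) + (-2) + (-2) + (0) + (0)] = 0/20 = 0
  <chi_6*chi_5, chi_5> = (1/20)[1*(4)*conj(2) + 1*(-4)*conj(-2) + 2*(1)*conj(1/2 + sqrt(5)/2) + 2*(-1)*conj(-1/2 + sqrt(5)/2) + 2*(1)*conj(1/2 - sqrt(5)/2) + 2*(-1)*conj(-sqrt(5)/2 - 1/2) + 5*(0)*conj(0) + 5*(0)*conj(0)]
      = (1/20)[(8) + (8) + (1 + sqrt(5)) + (1 - sqrt(5)) + (1 - sqrt(5)) + (1 + sqrt(5)) + (0) + (0)] = 20/20 = 1
  <chi_6*chi_5, chi_6> = (1/20)[1*(4)*conj(2) + 1*(-4)*conj(2) + 2*(1)*conj(-1/2 + sqrt(5)/2) + 2*(-1)*conj(-sqrt(5)/2 - 1/2) + 2*(1)*conj(-sqrt(5)/2 - 1/2) + 2*(-1)*conj(-1/2 + sqrt(5)/2) + 5*(0)*conj(0) + 5*(0)*conj(0)]
      = (1/20)[(8) + (-8) + (-1 + sqrt(5)) + (1 + sqrt(5)) + (-sqrt(5) - 1) + (1 - sqrt(5)) + (0) + (0)] = 0/20 = 0
  <chi_6*chi_5, chi_7> = (1/20)[1*(4)*conj(2) + 1*(-4)*conj(-2) + 2*(1)*conj(1/2 - sqrt(5)/2) + 2*(-1)*conj(-sqrt(5)/2 - 1/2) + 2*(1)*conj(1/2 + sqrt(5)/2) + 2*(-1)*conj(-1/2 + sqrt(5)/2) + 5*(0)*conj(0) + 5*(0)*conj(0)]
      = (1/20)[(8) + (8) + (1 - sqrt(5)) + (1 + sqrt(5)) + (1 + sqrt(5)) + (1 - sqrt(5)) + (0) + (0)] = 20/20 = 1
  <chi_6*chi_5, chi_8> = (1/20)[1*(4)*conj(2) + 1*(-4)*conj(2) + 2*(1)*conj(-sqrt(5)/2 - 1/2) + 2*(-1)*conj(-1/2 + sqrt(5)/2) + 2*(1)*conj(-1/2 + sqrt(5)/2) + 2*(-1)*conj(-sqrt(5)/2 - 1/2) + 5*(0)*conj(0) + 5*(0)*conj(0)]
      = (1/20)[(8) + (-8) + (-sqrt(5) - 1) + (1 - sqrt(5)) + (-1 + sqrt(5)) + (1 + sqrt(5)) + (0) + (0)] = 0/20 = 0
Hence the multiplicities are chi_5: 1, chi_7: 1. Dimension check: dim(chi_6)*dim(chi_5) = 2*2 = 4 and sum (mult * dim) = 1*2 + 1*2 = 4.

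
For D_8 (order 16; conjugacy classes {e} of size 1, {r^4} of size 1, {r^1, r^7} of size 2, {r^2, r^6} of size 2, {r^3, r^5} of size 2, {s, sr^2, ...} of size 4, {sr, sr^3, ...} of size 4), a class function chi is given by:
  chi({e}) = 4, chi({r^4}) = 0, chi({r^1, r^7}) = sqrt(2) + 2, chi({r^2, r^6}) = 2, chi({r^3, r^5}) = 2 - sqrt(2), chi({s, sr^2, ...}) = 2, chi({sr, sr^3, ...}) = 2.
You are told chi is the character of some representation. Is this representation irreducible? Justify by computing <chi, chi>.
Not irreducible (reducible): <chi, chi> = 5 > 1.

<chi, chi> = (1/|G|) sum_C |C| * |chi(C)|^2 = (1/16)[1*|4|^2 + 1*|0|^2 + 2*|sqrt(2) + 2|^2 + 2*|2|^2 + 2*|2 - sqrt(2)|^2 + 4*|2|^2 + 4*|2|^2]
  = (1/16)[(16) + (0) + (8*sqrt(2) + 12) + (8) + (12 - 8*sqrt(2)) + (16) + (16)] = 80/16 = 5.
A character is irreducible iff <chi, chi> = 1, so this representation is reducible.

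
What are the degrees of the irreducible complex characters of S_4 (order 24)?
Dimensions: 1, 1, 2, 3, 3

Reasoning: There are 5 irreducibles (= number of conjugacy classes). Their dimensions d_i satisfy sum d_i^2 = |G| = 24: 1 + 1 + 4 + 9 + 9 = 24.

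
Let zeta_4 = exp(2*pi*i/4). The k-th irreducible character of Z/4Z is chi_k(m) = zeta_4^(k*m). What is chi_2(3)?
chi_2(3) = zeta_4^6 = -1

chi_2(3) = zeta_4^(2*3) = zeta_4^6. Since zeta_4^4 = 1, this equals zeta_4^2 = exp(2*pi*i*2/4) = -1.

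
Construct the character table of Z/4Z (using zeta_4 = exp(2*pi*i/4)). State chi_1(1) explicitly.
Character table of Z/4Z (irreps indexed chi_0,...,chi_3 with chi_k(m) = zeta_4^(k*m), zeta_4 = exp(2*pi*i/4)):
  irrep \ class  {0} (size 1)  {1} (size 1)  {2} (size 1)  {3} (size 1)
  chi_0          1             1             1             1           
  chi_1          1             I             -1            -I          
  chi_2          1             -1            1             -1          
  chi_3          1             -I            -1            I           

Spot check: chi_1(1) = zeta_4^(1*1) = zeta_4^1 = I.

Proof sketch: Z/4Z is abelian, so all 4 irreducible complex representations are 1-dimensional. They are given by chi_k(m) = zeta_4^(k*m) for k = 0,...,3. Row orthogonality: sum_m chi_k(m) conj(chi_l(m)) = 4 * [k = l].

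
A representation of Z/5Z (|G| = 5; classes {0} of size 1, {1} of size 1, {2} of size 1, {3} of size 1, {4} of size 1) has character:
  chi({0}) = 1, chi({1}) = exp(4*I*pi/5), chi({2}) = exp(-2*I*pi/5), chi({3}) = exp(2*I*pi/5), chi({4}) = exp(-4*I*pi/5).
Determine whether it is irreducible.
Irreducible: <chi, chi> = 1.

Working: <chi, chi> = (1/|G|) sum_C |C| * |chi(C)|^2 = (1/5)[1*|1|^2 + 1*|exp(4*I*pi/5)|^2 + 1*|exp(-2*I*pi/5)|^2 + 1*|exp(2*I*pi/5)|^2 + 1*|exp(-4*I*pi/5)|^2]
  = (1/5)[(1) + (1) + (1) + (1) + (1)] = 5/5 = 1.
(Exp terms are combined using exp(i*s)*conj(exp(i*t)) = exp(i*(s-t)), and sums of them are collapsed using the identity that for every m > 1 the m distinct m-th roots of unity sum to 0, e.g. 1 + exp(2*I*pi/3) + exp(-2*I*pi/3) = 0.)
A character is irreducible iff <chi, chi> = 1, so this representation is irreducible.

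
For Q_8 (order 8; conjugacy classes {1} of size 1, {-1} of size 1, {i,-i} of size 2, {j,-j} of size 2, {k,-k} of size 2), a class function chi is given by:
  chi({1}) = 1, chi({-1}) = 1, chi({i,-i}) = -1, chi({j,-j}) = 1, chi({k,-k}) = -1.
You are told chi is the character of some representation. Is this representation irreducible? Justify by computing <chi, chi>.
Irreducible: <chi, chi> = 1.

Solution. <chi, chi> = (1/|G|) sum_C |C| * |chi(C)|^2 = (1/8)[1*|1|^2 + 1*|1|^2 + 2*|-1|^2 + 2*|1|^2 + 2*|-1|^2]
  = (1/8)[(1) + (1) + (2) + (2) + (2)] = 8/8 = 1.
A character is irreducible iff <chi, chi> = 1, so this representation is irreducible.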